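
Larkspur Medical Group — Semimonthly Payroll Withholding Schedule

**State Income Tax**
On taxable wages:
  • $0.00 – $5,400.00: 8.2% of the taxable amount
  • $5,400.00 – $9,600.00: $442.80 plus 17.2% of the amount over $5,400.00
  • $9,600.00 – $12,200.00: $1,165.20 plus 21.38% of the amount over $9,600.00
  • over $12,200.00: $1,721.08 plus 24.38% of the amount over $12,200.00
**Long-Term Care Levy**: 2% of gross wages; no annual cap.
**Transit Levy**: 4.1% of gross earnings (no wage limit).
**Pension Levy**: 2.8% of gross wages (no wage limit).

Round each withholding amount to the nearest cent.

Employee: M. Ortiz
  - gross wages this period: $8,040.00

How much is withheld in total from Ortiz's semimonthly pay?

State Income Tax: taxable = $8,040.00
  $442.80 + 17.2% × ($8,040.00 − $5,400.00) = $442.80 + 17.2% × $2,640.00 = $896.88
Long-Term Care Levy: 2% × $8,040.00 = $160.80
Transit Levy: 4.1% × $8,040.00 = $329.64
Pension Levy: 2.8% × $8,040.00 = $225.12
Total: $896.88 + $160.80 + $329.64 + $225.12 = $1,612.44

$1,612.44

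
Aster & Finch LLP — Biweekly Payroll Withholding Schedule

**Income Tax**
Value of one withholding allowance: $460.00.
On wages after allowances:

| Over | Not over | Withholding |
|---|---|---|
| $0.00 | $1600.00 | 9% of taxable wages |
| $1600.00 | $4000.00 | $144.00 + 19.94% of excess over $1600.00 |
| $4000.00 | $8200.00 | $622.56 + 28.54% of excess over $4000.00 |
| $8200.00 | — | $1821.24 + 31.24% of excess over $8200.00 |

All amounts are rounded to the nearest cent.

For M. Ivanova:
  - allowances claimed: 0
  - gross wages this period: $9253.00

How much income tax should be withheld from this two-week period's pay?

Income Tax: taxable = $9253.00
  $1821.24 + 31.24% × ($9253.00 − $8200.00) = $1821.24 + 31.24% × $1053.00 = $2150.20

$2150.20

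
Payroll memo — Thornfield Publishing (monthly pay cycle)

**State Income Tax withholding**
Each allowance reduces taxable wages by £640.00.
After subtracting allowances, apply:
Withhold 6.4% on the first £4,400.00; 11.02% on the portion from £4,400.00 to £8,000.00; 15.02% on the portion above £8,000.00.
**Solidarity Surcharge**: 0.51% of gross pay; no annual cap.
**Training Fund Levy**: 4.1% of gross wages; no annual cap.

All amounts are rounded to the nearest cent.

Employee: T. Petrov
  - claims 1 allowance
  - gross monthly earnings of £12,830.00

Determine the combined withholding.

State Income Tax: taxable = £12,830.00 − 1×£640.00 = £12,190.00
  £678.32 + 15.02% × (£12,190.00 − £8,000.00) = £678.32 + 15.02% × £4,190.00 = £1,307.66
Solidarity Surcharge: 0.51% × £12,830.00 = £65.43
Training Fund Levy: 4.1% × £12,830.00 = £526.03
Total: £1,307.66 + £65.43 + £526.03 = £1,899.12

£1,899.12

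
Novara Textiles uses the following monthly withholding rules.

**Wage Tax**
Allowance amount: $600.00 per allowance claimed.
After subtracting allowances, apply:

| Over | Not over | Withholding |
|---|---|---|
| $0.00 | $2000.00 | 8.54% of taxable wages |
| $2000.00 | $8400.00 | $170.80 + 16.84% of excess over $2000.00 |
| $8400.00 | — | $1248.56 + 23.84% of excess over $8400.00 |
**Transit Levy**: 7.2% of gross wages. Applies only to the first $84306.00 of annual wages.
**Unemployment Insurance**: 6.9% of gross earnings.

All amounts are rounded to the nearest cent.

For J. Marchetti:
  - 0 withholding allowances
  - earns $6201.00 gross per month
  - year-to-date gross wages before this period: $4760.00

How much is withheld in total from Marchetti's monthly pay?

Wage Tax: taxable = $6201.00
  $170.80 + 16.84% × ($6201.00 − $2000.00) = $170.80 + 16.84% × $4201.00 = $878.25
Transit Levy: 7.2% × $6201.00 = $446.47
Unemployment Insurance: 6.9% × $6201.00 = $427.87
Total: $878.25 + $446.47 + $427.87 = $1752.59

$1752.59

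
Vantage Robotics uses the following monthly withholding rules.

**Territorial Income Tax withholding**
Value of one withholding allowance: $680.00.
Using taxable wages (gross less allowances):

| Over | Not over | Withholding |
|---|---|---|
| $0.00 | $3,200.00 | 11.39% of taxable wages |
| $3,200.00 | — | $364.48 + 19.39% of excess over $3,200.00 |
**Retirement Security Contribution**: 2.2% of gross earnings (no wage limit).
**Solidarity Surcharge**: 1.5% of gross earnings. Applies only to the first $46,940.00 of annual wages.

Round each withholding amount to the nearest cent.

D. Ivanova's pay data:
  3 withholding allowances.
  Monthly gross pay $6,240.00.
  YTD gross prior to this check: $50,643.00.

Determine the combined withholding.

Territorial Income Tax: taxable = $6,240.00 − 3×$680.00 = $4,200.00
  $364.48 + 19.39% × ($4,200.00 − $3,200.00) = $364.48 + 19.39% × $1,000.00 = $558.38
Retirement Security Contribution: 2.2% × $6,240.00 = $137.28
Solidarity Surcharge: YTD $50,643.00 ≥ cap $46,940.00 → $0.00
Total: $558.38 + $137.28 + $0.00 = $695.66

$695.66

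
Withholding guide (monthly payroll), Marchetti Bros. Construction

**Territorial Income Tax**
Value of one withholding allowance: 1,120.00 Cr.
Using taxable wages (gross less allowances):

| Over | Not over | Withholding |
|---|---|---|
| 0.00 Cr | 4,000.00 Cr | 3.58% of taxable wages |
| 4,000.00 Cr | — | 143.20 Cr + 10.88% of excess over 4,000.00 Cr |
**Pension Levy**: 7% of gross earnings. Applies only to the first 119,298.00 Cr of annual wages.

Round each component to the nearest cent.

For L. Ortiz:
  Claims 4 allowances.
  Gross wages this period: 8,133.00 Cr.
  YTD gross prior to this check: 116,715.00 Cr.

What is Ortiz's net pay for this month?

7,821.41 Cr

Territorial Income Tax: taxable = 8,133.00 Cr − 4×1,120.00 Cr = 3,653.00 Cr
  3.58% × 3,653.00 Cr = 130.78 Cr
Pension Levy: cap 119,298.00 Cr − YTD 116,715.00 Cr = 2,583.00 Cr subject; 7% × 2,583.00 Cr = 180.81 Cr
Total withheld: 130.78 Cr + 180.81 Cr = 311.59 Cr
Net pay: 8,133.00 Cr − 311.59 Cr = 7,821.41 Cr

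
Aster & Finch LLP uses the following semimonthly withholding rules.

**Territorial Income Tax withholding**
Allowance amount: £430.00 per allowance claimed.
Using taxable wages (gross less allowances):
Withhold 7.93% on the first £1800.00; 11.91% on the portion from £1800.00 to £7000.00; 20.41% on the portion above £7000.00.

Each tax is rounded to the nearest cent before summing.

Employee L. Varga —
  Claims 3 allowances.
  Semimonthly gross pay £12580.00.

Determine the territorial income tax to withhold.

Territorial Income Tax: taxable = £12580.00 − 3×£430.00 = £11290.00
  £762.06 + 20.41% × (£11290.00 − £7000.00) = £762.06 + 20.41% × £4290.00 = £1637.65

£1637.65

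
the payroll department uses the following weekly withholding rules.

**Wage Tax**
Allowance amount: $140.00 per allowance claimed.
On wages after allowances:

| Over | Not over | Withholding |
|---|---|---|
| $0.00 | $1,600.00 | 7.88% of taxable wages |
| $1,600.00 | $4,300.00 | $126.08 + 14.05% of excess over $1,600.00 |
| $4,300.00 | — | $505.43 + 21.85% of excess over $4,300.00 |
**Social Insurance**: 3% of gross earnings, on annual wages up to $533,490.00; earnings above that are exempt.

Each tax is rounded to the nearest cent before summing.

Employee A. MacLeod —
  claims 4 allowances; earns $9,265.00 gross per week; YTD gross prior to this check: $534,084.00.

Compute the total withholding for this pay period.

Wage Tax: taxable = $9,265.00 − 4×$140.00 = $8,705.00
  $505.43 + 21.85% × ($8,705.00 − $4,300.00) = $505.43 + 21.85% × $4,405.00 = $1,467.92
Social Insurance: YTD $534,084.00 ≥ cap $533,490.00 → $0.00
Total: $1,467.92 + $0.00 = $1,467.92

$1,467.92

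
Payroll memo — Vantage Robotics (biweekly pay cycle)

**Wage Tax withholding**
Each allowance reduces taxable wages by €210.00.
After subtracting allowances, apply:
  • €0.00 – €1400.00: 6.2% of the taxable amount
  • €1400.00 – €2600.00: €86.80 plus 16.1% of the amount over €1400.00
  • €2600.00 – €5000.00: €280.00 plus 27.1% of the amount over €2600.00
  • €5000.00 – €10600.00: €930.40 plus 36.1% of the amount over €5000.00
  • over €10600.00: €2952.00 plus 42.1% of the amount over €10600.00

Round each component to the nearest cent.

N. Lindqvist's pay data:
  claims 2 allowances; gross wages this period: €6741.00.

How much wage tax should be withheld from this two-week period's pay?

€1407.28

Wage Tax: taxable = €6741.00 − 2×€210.00 = €6321.00
  €930.40 + 36.1% × (€6321.00 − €5000.00) = €930.40 + 36.1% × €1321.00 = €1407.28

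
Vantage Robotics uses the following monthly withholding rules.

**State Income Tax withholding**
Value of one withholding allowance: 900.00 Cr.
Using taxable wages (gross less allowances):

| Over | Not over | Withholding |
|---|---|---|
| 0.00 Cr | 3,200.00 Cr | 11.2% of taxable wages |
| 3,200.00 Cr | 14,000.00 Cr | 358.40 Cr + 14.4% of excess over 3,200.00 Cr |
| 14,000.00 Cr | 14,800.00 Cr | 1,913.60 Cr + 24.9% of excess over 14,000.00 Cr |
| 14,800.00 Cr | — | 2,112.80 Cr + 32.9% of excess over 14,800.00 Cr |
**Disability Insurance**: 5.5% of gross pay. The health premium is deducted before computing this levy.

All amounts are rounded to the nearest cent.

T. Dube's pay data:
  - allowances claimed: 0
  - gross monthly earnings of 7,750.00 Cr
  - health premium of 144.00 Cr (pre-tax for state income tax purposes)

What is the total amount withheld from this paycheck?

State Income Tax: taxable = 7,750.00 Cr − 144.00 Cr = 7,606.00 Cr
  358.40 Cr + 14.4% × (7,606.00 Cr − 3,200.00 Cr) = 358.40 Cr + 14.4% × 4,406.00 Cr = 992.86 Cr
Disability Insurance: 5.5% × 7,606.00 Cr = 418.33 Cr
Total: 992.86 Cr + 418.33 Cr = 1,411.19 Cr

1,411.19 Cr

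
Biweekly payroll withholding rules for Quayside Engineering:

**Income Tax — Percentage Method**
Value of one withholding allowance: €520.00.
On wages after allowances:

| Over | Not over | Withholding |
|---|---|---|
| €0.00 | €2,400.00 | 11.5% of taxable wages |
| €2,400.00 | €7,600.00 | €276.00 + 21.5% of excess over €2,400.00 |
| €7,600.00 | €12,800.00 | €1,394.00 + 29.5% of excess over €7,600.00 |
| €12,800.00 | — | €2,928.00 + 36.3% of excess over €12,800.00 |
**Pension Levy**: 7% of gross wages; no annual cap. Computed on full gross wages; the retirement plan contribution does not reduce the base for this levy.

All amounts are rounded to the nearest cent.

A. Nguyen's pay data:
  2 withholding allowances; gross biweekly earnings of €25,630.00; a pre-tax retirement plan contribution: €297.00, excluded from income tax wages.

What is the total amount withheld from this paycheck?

Income Tax: taxable = €25,630.00 − €297.00 − 2×€520.00 = €24,293.00
  €2,928.00 + 36.3% × (€24,293.00 − €12,800.00) = €2,928.00 + 36.3% × €11,493.00 = €7,099.96
Pension Levy: 7% × €25,630.00 = €1,794.10
Total: €7,099.96 + €1,794.10 = €8,894.06

€8,894.06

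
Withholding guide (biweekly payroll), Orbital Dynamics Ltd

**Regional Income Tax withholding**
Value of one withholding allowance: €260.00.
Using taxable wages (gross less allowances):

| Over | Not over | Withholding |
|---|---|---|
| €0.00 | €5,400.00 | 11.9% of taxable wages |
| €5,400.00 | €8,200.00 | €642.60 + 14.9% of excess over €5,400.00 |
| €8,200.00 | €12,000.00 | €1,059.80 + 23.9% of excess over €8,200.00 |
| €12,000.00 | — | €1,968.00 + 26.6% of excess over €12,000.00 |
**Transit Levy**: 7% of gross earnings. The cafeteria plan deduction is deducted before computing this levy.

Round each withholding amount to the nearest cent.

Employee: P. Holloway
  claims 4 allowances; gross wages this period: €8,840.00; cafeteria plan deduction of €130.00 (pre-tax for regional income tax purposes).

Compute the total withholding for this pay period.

€1,590.53

Regional Income Tax: taxable = €8,840.00 − €130.00 − 4×€260.00 = €7,670.00
  €642.60 + 14.9% × (€7,670.00 − €5,400.00) = €642.60 + 14.9% × €2,270.00 = €980.83
Transit Levy: 7% × €8,710.00 = €609.70
Total: €980.83 + €609.70 = €1,590.53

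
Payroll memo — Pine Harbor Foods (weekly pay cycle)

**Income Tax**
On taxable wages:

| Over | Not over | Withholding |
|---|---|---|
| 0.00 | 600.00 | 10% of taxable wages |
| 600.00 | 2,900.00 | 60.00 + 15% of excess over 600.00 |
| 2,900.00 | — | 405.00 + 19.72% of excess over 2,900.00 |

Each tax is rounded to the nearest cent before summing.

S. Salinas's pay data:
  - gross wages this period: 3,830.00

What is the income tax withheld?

Income Tax: taxable = 3,830.00
  405.00 + 19.72% × (3,830.00 − 2,900.00) = 405.00 + 19.72% × 930.00 = 588.40

588.40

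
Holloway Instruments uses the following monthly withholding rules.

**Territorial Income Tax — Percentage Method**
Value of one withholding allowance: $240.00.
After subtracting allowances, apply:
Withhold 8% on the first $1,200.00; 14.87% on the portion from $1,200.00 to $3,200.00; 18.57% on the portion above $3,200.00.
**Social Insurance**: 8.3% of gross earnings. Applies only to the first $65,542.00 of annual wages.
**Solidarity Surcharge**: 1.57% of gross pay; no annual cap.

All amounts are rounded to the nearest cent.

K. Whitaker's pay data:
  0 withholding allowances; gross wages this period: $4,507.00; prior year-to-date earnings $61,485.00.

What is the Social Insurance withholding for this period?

Social Insurance: cap $65,542.00 − YTD $61,485.00 = $4,057.00 subject; 8.3% × $4,057.00 = $336.73

$336.73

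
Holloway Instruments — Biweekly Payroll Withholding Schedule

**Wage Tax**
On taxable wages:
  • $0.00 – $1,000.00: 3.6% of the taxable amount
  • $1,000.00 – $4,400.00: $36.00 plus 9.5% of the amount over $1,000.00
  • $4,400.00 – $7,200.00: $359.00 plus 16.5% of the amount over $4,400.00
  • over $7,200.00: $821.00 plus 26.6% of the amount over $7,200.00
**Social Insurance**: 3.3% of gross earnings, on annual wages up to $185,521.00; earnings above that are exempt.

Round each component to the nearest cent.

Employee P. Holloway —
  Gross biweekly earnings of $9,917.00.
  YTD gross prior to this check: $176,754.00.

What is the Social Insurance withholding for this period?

Social Insurance: cap $185,521.00 − YTD $176,754.00 = $8,767.00 subject; 3.3% × $8,767.00 = $289.31

$289.31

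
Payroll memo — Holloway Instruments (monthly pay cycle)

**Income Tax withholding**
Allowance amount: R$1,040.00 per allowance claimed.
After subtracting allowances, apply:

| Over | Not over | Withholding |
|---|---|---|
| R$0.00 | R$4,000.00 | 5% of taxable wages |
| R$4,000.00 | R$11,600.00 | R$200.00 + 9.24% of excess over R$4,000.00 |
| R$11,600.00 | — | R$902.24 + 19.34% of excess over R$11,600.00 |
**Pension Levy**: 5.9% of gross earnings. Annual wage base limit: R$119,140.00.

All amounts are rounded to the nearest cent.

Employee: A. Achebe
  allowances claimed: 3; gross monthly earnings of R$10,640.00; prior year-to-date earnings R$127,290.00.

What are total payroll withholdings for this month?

R$525.25

Income Tax: taxable = R$10,640.00 − 3×R$1,040.00 = R$7,520.00
  R$200.00 + 9.24% × (R$7,520.00 − R$4,000.00) = R$200.00 + 9.24% × R$3,520.00 = R$525.25
Pension Levy: YTD R$127,290.00 ≥ cap R$119,140.00 → R$0.00
Total: R$525.25 + R$0.00 = R$525.25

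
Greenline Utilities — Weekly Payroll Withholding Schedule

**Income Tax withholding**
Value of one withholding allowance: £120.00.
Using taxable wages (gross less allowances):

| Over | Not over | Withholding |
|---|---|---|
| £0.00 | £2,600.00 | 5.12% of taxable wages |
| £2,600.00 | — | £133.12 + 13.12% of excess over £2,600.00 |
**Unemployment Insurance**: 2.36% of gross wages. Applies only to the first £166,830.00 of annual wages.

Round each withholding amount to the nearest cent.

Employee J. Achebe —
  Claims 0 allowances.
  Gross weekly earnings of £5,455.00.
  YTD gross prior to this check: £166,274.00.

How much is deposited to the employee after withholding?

£4,934.18

Income Tax: taxable = £5,455.00
  £133.12 + 13.12% × (£5,455.00 − £2,600.00) = £133.12 + 13.12% × £2,855.00 = £507.70
Unemployment Insurance: cap £166,830.00 − YTD £166,274.00 = £556.00 subject; 2.36% × £556.00 = £13.12
Total withheld: £507.70 + £13.12 = £520.82
Net pay: £5,455.00 − £520.82 = £4,934.18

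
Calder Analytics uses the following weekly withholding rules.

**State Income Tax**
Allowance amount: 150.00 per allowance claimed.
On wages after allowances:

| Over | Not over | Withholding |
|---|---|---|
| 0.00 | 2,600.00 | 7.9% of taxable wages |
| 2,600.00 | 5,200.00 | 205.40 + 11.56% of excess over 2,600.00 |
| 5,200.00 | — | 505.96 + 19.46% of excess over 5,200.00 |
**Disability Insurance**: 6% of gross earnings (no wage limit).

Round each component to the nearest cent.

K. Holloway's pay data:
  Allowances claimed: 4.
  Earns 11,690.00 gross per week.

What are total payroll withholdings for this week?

2,353.55

State Income Tax: taxable = 11,690.00 − 4×150.00 = 11,090.00
  505.96 + 19.46% × (11,090.00 − 5,200.00) = 505.96 + 19.46% × 5,890.00 = 1,652.15
Disability Insurance: 6% × 11,690.00 = 701.40
Total: 1,652.15 + 701.40 = 2,353.55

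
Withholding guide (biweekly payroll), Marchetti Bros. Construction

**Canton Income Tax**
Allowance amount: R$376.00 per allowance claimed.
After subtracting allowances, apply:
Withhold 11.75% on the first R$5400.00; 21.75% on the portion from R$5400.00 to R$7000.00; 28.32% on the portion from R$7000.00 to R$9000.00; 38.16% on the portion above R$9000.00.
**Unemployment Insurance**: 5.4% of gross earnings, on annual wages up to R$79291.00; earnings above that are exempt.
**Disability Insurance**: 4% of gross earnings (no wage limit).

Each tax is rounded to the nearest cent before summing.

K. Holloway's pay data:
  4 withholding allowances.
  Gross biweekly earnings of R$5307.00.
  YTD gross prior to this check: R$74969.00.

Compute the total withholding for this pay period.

R$892.52

Canton Income Tax: taxable = R$5307.00 − 4×R$376.00 = R$3803.00
  11.75% × R$3803.00 = R$446.85
Unemployment Insurance: cap R$79291.00 − YTD R$74969.00 = R$4322.00 subject; 5.4% × R$4322.00 = R$233.39
Disability Insurance: 4% × R$5307.00 = R$212.28
Total: R$446.85 + R$233.39 + R$212.28 = R$892.52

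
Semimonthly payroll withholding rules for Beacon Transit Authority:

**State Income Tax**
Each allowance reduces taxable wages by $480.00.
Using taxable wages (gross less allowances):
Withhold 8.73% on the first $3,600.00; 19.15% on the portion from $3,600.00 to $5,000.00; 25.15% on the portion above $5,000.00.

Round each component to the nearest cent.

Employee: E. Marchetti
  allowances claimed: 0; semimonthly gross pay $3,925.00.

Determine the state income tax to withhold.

$376.52

State Income Tax: taxable = $3,925.00
  $314.28 + 19.15% × ($3,925.00 − $3,600.00) = $314.28 + 19.15% × $325.00 = $376.52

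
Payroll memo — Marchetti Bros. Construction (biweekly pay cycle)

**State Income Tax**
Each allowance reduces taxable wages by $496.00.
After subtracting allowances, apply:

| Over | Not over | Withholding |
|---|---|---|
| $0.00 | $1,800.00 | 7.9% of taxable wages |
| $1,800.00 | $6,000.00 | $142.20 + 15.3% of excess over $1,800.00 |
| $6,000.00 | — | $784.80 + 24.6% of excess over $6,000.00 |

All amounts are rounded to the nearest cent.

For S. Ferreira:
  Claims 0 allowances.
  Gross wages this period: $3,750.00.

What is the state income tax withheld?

State Income Tax: taxable = $3,750.00
  $142.20 + 15.3% × ($3,750.00 − $1,800.00) = $142.20 + 15.3% × $1,950.00 = $440.55

$440.55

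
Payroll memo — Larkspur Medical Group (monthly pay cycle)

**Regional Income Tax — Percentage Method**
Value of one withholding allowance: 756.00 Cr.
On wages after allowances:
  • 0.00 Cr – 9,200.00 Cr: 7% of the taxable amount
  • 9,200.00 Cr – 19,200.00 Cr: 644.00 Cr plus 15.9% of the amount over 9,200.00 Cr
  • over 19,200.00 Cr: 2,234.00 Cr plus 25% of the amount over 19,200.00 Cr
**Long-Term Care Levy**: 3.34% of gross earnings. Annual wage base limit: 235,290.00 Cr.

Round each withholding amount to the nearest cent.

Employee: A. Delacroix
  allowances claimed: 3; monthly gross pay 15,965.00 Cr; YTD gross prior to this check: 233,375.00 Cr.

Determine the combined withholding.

Regional Income Tax: taxable = 15,965.00 Cr − 3×756.00 Cr = 13,697.00 Cr
  644.00 Cr + 15.9% × (13,697.00 Cr − 9,200.00 Cr) = 644.00 Cr + 15.9% × 4,497.00 Cr = 1,359.02 Cr
Long-Term Care Levy: cap 235,290.00 Cr − YTD 233,375.00 Cr = 1,915.00 Cr subject; 3.34% × 1,915.00 Cr = 63.96 Cr
Total: 1,359.02 Cr + 63.96 Cr = 1,422.98 Cr

1,422.98 Cr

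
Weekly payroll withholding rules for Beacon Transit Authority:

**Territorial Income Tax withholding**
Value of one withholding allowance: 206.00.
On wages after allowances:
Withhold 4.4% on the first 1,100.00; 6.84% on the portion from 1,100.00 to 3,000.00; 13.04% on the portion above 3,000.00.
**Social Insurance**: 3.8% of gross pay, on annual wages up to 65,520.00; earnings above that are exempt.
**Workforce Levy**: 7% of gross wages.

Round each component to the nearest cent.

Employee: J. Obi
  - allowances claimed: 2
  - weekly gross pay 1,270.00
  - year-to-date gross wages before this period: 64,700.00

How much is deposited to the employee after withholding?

Territorial Income Tax: taxable = 1,270.00 − 2×206.00 = 858.00
  4.4% × 858.00 = 37.75
Social Insurance: cap 65,520.00 − YTD 64,700.00 = 820.00 subject; 3.8% × 820.00 = 31.16
Workforce Levy: 7% × 1,270.00 = 88.90
Total withheld: 37.75 + 31.16 + 88.90 = 157.81
Net pay: 1,270.00 − 157.81 = 1,112.19

1,112.19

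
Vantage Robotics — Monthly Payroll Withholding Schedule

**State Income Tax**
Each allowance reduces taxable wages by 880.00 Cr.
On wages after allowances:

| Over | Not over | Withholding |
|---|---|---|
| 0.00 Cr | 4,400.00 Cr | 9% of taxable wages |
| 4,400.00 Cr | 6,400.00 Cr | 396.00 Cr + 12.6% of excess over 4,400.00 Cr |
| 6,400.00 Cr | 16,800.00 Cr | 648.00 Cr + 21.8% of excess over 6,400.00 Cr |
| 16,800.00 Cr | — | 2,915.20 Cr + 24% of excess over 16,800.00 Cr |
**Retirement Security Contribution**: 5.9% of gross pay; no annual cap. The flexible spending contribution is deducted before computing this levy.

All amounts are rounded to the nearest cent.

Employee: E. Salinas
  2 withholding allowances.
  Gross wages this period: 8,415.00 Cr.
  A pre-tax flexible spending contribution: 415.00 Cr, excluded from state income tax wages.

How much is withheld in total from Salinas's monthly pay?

State Income Tax: taxable = 8,415.00 Cr − 415.00 Cr − 2×880.00 Cr = 6,240.00 Cr
  396.00 Cr + 12.6% × (6,240.00 Cr − 4,400.00 Cr) = 396.00 Cr + 12.6% × 1,840.00 Cr = 627.84 Cr
Retirement Security Contribution: 5.9% × 8,000.00 Cr = 472.00 Cr
Total: 627.84 Cr + 472.00 Cr = 1,099.84 Cr

1,099.84 Cr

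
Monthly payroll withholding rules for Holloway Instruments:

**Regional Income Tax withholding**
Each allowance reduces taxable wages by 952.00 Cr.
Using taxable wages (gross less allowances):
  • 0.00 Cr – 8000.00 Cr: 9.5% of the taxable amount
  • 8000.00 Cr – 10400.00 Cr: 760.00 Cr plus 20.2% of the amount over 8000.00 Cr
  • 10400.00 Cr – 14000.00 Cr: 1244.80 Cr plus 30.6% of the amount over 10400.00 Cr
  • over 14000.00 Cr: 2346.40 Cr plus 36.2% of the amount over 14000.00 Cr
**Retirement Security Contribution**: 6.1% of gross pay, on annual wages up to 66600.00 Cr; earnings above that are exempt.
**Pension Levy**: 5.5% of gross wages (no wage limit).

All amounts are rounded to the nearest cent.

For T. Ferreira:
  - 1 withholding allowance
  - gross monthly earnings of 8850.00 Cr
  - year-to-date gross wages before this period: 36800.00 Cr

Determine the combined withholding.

1776.91 Cr

Regional Income Tax: taxable = 8850.00 Cr − 1×952.00 Cr = 7898.00 Cr
  9.5% × 7898.00 Cr = 750.31 Cr
Retirement Security Contribution: 6.1% × 8850.00 Cr = 539.85 Cr
Pension Levy: 5.5% × 8850.00 Cr = 486.75 Cr
Total: 750.31 Cr + 539.85 Cr + 486.75 Cr = 1776.91 Cr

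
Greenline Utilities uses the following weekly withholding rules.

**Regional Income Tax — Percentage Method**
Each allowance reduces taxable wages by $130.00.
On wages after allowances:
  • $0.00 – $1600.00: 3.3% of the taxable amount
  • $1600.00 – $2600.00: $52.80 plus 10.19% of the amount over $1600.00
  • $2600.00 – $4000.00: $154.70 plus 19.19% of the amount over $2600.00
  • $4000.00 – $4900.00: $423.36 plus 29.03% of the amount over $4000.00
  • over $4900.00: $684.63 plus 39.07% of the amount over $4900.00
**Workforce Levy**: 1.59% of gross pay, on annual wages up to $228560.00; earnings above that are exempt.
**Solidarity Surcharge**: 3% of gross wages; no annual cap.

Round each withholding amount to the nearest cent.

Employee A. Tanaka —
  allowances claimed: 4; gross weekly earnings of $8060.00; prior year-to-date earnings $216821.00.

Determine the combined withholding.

$2086.03

Regional Income Tax: taxable = $8060.00 − 4×$130.00 = $7540.00
  $684.63 + 39.07% × ($7540.00 − $4900.00) = $684.63 + 39.07% × $2640.00 = $1716.08
Workforce Levy: 1.59% × $8060.00 = $128.15
Solidarity Surcharge: 3% × $8060.00 = $241.80
Total: $1716.08 + $128.15 + $241.80 = $2086.03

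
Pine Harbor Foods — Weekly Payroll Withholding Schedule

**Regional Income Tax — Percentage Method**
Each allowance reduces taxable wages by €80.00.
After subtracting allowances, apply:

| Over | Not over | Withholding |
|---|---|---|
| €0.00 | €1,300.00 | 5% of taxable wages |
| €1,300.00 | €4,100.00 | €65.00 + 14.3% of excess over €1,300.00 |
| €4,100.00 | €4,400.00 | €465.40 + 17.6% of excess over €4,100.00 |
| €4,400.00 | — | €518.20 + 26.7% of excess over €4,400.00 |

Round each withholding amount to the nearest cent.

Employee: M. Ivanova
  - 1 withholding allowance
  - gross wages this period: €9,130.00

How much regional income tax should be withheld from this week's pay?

€1,759.75

Regional Income Tax: taxable = €9,130.00 − 1×€80.00 = €9,050.00
  €518.20 + 26.7% × (€9,050.00 − €4,400.00) = €518.20 + 26.7% × €4,650.00 = €1,759.75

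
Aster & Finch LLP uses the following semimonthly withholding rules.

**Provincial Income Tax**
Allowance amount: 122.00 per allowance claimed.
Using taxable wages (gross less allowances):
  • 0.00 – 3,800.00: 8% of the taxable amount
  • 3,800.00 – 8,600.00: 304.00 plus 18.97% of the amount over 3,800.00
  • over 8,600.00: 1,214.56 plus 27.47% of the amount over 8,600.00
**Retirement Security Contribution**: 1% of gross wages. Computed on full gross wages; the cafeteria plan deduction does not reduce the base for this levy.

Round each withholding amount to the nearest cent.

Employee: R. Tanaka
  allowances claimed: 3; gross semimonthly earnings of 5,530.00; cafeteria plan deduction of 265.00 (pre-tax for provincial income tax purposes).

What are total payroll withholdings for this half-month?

567.78

Provincial Income Tax: taxable = 5,530.00 − 265.00 − 3×122.00 = 4,899.00
  304.00 + 18.97% × (4,899.00 − 3,800.00) = 304.00 + 18.97% × 1,099.00 = 512.48
Retirement Security Contribution: 1% × 5,530.00 = 55.30
Total: 512.48 + 55.30 = 567.78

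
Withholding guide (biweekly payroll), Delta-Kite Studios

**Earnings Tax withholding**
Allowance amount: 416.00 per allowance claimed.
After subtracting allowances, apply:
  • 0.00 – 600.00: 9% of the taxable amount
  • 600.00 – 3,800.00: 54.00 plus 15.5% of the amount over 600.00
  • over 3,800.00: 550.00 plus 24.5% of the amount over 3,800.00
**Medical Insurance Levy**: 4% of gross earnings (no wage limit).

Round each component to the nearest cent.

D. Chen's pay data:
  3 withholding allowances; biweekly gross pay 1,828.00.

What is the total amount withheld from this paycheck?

125.32

Earnings Tax: taxable = 1,828.00 − 3×416.00 = 580.00
  9% × 580.00 = 52.20
Medical Insurance Levy: 4% × 1,828.00 = 73.12
Total: 52.20 + 73.12 = 125.32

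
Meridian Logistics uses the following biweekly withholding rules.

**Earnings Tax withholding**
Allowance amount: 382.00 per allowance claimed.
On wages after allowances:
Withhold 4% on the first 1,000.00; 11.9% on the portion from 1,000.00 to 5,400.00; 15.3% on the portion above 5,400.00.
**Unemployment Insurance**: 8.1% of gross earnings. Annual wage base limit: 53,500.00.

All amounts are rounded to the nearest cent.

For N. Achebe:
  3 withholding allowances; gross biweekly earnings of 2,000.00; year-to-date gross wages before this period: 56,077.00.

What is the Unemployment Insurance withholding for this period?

0.00

Unemployment Insurance: YTD 56,077.00 ≥ cap 53,500.00 → 0.00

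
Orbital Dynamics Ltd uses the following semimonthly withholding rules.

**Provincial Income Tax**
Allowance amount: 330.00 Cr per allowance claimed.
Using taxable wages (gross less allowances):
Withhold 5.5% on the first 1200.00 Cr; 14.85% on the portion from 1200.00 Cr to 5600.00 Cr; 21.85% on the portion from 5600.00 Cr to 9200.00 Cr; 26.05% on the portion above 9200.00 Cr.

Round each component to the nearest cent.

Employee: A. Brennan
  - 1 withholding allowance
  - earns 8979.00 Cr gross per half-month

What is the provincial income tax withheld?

1385.61 Cr

Provincial Income Tax: taxable = 8979.00 Cr − 1×330.00 Cr = 8649.00 Cr
  719.40 Cr + 21.85% × (8649.00 Cr − 5600.00 Cr) = 719.40 Cr + 21.85% × 3049.00 Cr = 1385.61 Cr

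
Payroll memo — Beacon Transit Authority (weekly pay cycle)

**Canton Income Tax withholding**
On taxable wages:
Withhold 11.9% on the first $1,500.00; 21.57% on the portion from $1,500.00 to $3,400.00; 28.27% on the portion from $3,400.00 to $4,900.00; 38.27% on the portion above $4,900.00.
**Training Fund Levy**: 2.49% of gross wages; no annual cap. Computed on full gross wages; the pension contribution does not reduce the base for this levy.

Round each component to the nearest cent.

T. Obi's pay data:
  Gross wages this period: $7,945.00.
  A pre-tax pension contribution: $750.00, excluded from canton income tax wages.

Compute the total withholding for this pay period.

$2,088.51

Canton Income Tax: taxable = $7,945.00 − $750.00 = $7,195.00
  $1,012.38 + 38.27% × ($7,195.00 − $4,900.00) = $1,012.38 + 38.27% × $2,295.00 = $1,890.68
Training Fund Levy: 2.49% × $7,945.00 = $197.83
Total: $1,890.68 + $197.83 = $2,088.51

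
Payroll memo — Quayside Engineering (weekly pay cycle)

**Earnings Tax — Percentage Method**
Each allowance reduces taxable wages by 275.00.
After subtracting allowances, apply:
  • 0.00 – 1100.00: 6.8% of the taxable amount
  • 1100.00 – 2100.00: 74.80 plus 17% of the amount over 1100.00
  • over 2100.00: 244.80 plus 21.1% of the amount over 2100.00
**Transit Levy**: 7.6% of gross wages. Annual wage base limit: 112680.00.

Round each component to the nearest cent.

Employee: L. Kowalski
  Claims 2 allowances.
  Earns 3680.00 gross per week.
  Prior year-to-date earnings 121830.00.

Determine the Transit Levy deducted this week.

0.00

Transit Levy: YTD 121830.00 ≥ cap 112680.00 → 0.00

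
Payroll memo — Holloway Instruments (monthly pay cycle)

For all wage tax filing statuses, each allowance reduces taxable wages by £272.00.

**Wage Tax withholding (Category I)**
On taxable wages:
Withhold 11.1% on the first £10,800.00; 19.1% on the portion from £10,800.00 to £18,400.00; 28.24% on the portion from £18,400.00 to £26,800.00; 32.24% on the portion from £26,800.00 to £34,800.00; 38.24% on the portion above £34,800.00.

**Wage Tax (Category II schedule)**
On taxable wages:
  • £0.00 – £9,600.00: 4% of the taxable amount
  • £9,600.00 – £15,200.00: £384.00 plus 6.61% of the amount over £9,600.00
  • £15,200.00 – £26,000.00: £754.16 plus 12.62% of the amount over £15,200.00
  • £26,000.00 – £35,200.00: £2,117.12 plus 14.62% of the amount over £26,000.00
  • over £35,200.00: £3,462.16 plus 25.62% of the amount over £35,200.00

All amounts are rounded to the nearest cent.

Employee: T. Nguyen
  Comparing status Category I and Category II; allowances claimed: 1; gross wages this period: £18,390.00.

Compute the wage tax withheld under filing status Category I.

£2,596.54

Wage Tax (Category I): taxable = £18,390.00 − 1×£272.00 = £18,118.00
  £1,198.80 + 19.1% × (£18,118.00 − £10,800.00) = £1,198.80 + 19.1% × £7,318.00 = £2,596.54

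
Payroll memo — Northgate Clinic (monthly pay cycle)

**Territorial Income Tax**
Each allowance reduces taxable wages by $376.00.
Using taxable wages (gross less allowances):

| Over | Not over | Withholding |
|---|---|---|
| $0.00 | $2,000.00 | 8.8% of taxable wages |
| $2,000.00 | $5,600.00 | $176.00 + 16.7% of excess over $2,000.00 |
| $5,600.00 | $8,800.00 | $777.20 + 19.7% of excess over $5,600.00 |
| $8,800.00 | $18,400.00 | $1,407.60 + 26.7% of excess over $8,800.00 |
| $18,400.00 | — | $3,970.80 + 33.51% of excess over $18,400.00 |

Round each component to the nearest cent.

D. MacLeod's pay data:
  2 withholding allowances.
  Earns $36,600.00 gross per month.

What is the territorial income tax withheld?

Territorial Income Tax: taxable = $36,600.00 − 2×$376.00 = $35,848.00
  $3,970.80 + 33.51% × ($35,848.00 − $18,400.00) = $3,970.80 + 33.51% × $17,448.00 = $9,817.62

$9,817.62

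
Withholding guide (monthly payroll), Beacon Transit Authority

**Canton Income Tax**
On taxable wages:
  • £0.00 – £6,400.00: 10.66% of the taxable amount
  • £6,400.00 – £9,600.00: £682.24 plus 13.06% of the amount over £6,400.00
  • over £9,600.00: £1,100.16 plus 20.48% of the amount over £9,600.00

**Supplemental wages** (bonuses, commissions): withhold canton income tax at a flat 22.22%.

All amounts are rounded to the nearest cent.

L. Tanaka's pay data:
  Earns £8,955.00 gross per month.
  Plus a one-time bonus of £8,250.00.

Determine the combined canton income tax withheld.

Canton Income Tax: taxable = £8,955.00
  £682.24 + 13.06% × (£8,955.00 − £6,400.00) = £682.24 + 13.06% × £2,555.00 = £1,015.92
Supplemental (22.22% flat on bonus): 22.22% × £8,250.00 = £1,833.15
Total canton income tax: £1,015.92 + £1,833.15 = £2,849.07

£2,849.07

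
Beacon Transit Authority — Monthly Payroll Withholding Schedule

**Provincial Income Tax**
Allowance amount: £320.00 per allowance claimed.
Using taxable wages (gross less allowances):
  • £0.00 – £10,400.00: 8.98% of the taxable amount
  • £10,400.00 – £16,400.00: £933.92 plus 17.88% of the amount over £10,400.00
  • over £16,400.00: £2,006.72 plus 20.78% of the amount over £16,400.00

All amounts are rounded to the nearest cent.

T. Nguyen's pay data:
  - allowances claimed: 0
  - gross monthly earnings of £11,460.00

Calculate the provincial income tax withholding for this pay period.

Provincial Income Tax: taxable = £11,460.00
  £933.92 + 17.88% × (£11,460.00 − £10,400.00) = £933.92 + 17.88% × £1,060.00 = £1,123.45

£1,123.45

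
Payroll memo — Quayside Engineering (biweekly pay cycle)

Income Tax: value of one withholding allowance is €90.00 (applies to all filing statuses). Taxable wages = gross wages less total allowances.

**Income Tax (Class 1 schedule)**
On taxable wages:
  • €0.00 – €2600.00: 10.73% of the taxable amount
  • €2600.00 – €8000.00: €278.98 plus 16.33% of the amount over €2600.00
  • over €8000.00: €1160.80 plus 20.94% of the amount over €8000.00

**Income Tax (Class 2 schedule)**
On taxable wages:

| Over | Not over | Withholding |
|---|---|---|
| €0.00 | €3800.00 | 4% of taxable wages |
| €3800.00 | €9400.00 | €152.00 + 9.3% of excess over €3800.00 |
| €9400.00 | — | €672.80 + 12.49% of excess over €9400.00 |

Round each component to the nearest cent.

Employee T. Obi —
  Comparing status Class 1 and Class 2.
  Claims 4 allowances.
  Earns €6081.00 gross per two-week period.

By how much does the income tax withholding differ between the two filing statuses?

Income Tax (Class 1): taxable = €6081.00 − 4×€90.00 = €5721.00
  €278.98 + 16.33% × (€5721.00 − €2600.00) = €278.98 + 16.33% × €3121.00 = €788.64
Income Tax (Class 2): taxable = €6081.00 − 4×€90.00 = €5721.00
  €152.00 + 9.3% × (€5721.00 − €3800.00) = €152.00 + 9.3% × €1921.00 = €330.65
Difference: |€788.64 − €330.65| = €457.99 (higher under Class 1)

€457.99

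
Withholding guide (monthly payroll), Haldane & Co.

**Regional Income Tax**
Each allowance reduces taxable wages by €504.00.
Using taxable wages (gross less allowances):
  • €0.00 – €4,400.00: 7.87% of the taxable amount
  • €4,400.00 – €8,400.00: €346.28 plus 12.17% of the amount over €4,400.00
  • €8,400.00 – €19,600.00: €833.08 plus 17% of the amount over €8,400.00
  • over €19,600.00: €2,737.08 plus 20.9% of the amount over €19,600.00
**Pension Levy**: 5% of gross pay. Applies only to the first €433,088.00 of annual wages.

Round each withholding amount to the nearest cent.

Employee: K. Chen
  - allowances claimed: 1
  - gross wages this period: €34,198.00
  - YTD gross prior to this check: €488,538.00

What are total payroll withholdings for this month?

€5,682.73

Regional Income Tax: taxable = €34,198.00 − 1×€504.00 = €33,694.00
  €2,737.08 + 20.9% × (€33,694.00 − €19,600.00) = €2,737.08 + 20.9% × €14,094.00 = €5,682.73
Pension Levy: YTD €488,538.00 ≥ cap €433,088.00 → €0.00
Total: €5,682.73 + €0.00 = €5,682.73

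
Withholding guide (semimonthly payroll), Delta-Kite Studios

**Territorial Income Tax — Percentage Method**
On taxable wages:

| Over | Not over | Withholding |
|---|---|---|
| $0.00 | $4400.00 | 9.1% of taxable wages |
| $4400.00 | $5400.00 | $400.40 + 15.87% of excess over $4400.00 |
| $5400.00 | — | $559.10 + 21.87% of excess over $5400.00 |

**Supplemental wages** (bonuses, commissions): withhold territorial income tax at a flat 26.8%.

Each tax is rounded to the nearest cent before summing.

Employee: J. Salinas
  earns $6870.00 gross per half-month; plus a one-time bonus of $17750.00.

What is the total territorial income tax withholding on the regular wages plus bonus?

Territorial Income Tax: taxable = $6870.00
  $559.10 + 21.87% × ($6870.00 − $5400.00) = $559.10 + 21.87% × $1470.00 = $880.59
Supplemental (26.8% flat on bonus): 26.8% × $17750.00 = $4757.00
Total territorial income tax: $880.59 + $4757.00 = $5637.59

$5637.59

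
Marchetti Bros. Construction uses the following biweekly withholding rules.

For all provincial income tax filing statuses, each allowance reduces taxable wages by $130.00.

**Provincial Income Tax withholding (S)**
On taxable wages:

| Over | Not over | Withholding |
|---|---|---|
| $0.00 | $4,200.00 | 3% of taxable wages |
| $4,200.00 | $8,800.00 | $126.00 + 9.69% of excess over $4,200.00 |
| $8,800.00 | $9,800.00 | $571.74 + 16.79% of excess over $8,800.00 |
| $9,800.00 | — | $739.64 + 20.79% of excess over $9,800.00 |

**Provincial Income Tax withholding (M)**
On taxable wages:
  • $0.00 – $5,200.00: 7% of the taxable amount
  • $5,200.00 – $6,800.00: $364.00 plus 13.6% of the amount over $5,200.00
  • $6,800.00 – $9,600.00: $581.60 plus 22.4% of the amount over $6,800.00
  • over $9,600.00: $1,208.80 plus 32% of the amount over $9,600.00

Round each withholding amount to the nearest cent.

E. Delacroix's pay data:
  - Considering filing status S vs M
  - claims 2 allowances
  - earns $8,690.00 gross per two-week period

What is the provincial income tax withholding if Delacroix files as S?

$535.89

Provincial Income Tax (S): taxable = $8,690.00 − 2×$130.00 = $8,430.00
  $126.00 + 9.69% × ($8,430.00 − $4,200.00) = $126.00 + 9.69% × $4,230.00 = $535.89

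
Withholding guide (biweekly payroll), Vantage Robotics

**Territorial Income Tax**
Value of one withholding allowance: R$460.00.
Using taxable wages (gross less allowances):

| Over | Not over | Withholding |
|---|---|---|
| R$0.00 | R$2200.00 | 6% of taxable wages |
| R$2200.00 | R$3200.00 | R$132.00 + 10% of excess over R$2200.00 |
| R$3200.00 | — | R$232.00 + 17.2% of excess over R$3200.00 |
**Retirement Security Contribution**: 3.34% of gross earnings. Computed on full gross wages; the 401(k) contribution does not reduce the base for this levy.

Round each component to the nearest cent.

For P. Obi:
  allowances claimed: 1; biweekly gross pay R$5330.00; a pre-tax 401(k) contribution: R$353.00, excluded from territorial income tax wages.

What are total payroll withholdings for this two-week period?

Territorial Income Tax: taxable = R$5330.00 − R$353.00 − 1×R$460.00 = R$4517.00
  R$232.00 + 17.2% × (R$4517.00 − R$3200.00) = R$232.00 + 17.2% × R$1317.00 = R$458.52
Retirement Security Contribution: 3.34% × R$5330.00 = R$178.02
Total: R$458.52 + R$178.02 = R$636.54

R$636.54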